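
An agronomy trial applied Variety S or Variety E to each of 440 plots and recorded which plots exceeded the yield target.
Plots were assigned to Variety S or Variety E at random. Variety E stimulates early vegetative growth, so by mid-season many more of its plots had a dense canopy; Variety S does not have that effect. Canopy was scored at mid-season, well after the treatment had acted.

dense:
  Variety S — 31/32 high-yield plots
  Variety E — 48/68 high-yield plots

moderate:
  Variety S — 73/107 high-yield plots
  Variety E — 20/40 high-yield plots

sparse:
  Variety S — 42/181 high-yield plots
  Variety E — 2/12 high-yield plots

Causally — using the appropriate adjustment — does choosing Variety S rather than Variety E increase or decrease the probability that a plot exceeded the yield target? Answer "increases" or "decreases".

decreases

Within every mid-season canopy level Variety S has the higher rate, yet pooled Variety E does — Simpson's reversal.
Because the variety influences mid-season canopy, mid-season canopy is a post-treatment mediator, not a confounder. Stratifying on it would bias the estimate; the causal effect is the crude pooled difference.
Pooled: Variety S 45.6% vs Variety E 58.3%; Variety E is higher overall.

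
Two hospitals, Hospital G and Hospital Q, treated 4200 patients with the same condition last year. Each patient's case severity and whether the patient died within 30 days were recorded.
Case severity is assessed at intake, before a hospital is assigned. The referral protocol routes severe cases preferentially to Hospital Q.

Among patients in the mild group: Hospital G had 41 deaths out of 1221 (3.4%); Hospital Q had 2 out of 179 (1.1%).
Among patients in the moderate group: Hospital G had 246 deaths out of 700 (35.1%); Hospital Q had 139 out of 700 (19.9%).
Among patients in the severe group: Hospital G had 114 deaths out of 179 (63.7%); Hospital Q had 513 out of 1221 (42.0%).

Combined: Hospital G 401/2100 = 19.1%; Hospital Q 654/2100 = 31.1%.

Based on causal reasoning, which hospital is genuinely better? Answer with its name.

Since case severity is a pre-existing factor (not a product of the hospital) and it affects the outcome on its own, it is a confounder. The stratified rates, not the pooled rate, identify the causal effect.
Within each level — mild: 3.4% vs 1.1%; moderate: 35.1% vs 19.9%; severe: 63.7% vs 42.0% — Hospital Q is lower every time.

Hospital Q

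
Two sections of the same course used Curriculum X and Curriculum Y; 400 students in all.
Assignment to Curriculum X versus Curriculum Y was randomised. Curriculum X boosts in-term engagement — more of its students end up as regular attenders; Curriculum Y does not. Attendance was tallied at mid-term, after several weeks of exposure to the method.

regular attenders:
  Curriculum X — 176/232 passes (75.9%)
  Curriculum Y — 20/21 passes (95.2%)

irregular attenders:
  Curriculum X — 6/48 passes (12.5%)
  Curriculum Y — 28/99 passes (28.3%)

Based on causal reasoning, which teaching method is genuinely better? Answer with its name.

The mid-term attendance-specific comparison favours Curriculum Y throughout, but the pooled figures favour Curriculum X. The question is whether to condition on mid-term attendance.
Mid-term attendance is downstream of the teaching method. One should not condition on a consequence of treatment, so the overall rates are the right comparison.
Pooled: Curriculum X 65.0% vs Curriculum Y 40.0%; Curriculum X is higher overall.

Curriculum X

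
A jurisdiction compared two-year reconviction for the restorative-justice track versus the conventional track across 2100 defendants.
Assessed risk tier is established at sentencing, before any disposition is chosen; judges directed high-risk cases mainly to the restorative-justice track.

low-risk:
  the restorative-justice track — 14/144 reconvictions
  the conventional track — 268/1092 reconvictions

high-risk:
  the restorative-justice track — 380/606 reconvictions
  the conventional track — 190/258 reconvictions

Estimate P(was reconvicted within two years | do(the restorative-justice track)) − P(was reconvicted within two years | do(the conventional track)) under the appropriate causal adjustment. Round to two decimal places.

Assessed risk tier is set before the disposition has any effect — it is not caused by the disposition — and it independently drives the outcome. That makes it a confounder, so the causal comparison is within assessed risk tier levels.
Adjusting over the population distribution of assessed risk tier: 0.589·(0.097−0.245) + 0.411·(0.627−0.736) = -0.132.

-0.13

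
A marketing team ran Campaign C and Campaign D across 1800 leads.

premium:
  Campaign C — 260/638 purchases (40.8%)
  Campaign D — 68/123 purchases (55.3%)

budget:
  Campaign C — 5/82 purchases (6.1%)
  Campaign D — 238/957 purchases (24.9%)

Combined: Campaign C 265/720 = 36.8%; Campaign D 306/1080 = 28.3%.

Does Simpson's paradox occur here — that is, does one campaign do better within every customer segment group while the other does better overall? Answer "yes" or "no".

Within each customer segment level (premium 40.8% vs 55.3%; budget 6.1% vs 24.9%), Campaign D has the higher rate every time. Pooled: 36.8% vs 28.3% — Campaign C has the higher rate overall. The two comparisons disagree.

yes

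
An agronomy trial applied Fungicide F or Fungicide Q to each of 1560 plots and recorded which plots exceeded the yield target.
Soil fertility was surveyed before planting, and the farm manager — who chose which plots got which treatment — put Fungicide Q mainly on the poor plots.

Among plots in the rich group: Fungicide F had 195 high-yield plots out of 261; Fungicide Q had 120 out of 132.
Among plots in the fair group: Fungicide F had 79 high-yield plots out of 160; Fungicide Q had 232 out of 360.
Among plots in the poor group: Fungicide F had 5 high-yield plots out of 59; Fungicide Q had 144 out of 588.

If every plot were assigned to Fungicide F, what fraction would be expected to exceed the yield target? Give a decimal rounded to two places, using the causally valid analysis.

0.39

The soil fertility-specific comparison favours Fungicide Q throughout, but the pooled figures favour Fungicide F. The question is whether to condition on soil fertility.
Soil fertility differs across fungicides for reasons unrelated to any effect of the fungicide itself, and it separately predicts the outcome — a classic confounder. We must compare within soil fertility levels.
Standardising Fungicide F to the population soil fertility mix: 0.252·195/261 + 0.333·79/160 + 0.415·5/59 = 0.388.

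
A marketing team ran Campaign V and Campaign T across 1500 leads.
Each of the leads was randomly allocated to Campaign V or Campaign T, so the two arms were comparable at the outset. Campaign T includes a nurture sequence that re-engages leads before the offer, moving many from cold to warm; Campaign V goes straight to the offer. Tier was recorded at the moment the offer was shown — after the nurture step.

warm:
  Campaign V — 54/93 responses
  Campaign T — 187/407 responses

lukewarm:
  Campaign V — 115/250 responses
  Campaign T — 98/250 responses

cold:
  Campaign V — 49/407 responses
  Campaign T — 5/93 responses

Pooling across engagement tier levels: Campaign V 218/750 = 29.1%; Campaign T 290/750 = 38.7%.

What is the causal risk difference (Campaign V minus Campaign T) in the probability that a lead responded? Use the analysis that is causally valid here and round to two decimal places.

The stratified and pooled comparisons disagree (Campaign V wins within each engagement tier; Campaign T wins overall), so the answer turns on the causal role of engagement tier.
Engagement tier lies on the pathway campaign → engagement tier → outcome, so adjusting for it blocks the indirect effect. For the total causal effect of campaign, use the unadjusted pooled rates.
The causal difference is the pooled difference: 0.291 − 0.387 = -0.096.

-0.10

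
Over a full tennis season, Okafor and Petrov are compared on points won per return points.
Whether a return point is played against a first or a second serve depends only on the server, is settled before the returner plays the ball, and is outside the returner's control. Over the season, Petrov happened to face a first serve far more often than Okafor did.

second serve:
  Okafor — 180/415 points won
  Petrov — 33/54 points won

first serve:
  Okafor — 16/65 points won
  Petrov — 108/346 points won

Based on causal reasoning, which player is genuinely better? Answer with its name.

Petrov

Serve type differs across players for reasons unrelated to any effect of the player itself, and it separately predicts the outcome — a classic confounder. We must compare within serve type levels.
Within each level — second serve: 43.4% vs 61.1%; first serve: 24.6% vs 31.2% — Petrov is higher every time.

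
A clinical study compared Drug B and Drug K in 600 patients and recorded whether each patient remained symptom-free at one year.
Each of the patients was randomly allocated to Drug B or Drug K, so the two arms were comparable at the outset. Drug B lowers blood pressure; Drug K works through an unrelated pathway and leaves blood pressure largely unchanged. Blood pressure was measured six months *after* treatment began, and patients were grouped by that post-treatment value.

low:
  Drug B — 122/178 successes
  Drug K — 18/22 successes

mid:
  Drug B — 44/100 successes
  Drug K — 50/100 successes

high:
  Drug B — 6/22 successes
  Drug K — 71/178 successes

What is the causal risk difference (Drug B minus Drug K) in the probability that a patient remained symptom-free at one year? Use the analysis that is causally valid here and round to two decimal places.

The distribution of blood pressure is itself part of what the drug does — it is an intermediate outcome. Holding it fixed would remove that part of the effect; the total effect is the pooled difference.
The causal difference is the pooled difference: 0.573 − 0.463 = +0.110.

+0.11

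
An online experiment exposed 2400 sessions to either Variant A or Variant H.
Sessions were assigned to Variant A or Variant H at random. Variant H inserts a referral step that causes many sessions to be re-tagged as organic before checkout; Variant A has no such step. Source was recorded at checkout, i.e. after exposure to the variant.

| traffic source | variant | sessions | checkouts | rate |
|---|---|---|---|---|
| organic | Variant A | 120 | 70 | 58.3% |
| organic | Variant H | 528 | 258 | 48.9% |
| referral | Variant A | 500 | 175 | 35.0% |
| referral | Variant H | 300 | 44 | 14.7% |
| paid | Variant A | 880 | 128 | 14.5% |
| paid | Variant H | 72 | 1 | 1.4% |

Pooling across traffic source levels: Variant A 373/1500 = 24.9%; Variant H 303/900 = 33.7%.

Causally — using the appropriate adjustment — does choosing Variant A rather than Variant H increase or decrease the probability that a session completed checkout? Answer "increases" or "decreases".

decreases

Within every traffic source level Variant A has the higher rate, yet pooled Variant H does — Simpson's reversal.
Traffic source is downstream of the variant. One should not condition on a consequence of treatment, so the overall rates are the right comparison.
Pooled: Variant A 24.9% vs Variant H 33.7%; Variant H is higher overall.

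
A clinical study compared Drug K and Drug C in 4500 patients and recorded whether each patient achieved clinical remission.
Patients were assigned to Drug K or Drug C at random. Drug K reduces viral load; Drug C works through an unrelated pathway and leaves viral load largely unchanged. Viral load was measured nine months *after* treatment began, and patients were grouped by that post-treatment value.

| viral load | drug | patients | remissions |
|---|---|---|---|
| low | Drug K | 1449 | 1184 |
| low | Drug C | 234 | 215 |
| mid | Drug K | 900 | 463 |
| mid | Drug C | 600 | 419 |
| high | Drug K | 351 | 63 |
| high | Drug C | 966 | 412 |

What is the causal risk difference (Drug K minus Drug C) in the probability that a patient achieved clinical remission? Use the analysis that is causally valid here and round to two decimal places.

+0.05

Viral load lies on the pathway drug → viral load → outcome, so adjusting for it blocks the indirect effect. For the total causal effect of drug, use the unadjusted pooled rates.
The causal difference is the pooled difference: 0.633 − 0.581 = +0.052.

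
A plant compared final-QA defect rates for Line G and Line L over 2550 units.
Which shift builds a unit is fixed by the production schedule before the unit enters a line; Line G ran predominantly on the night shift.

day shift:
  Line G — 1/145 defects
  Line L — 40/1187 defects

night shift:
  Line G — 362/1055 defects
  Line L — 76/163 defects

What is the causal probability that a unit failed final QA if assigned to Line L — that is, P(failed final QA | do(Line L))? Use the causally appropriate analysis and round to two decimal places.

0.24

Shift satisfies the back-door criterion: it is not a descendant of the line, and it blocks the spurious path from line to outcome. Adjusting for it (i.e., using the within-shift rates) gives the causal effect.
Standardising Line L to the population shift mix: 0.522·40/1187 + 0.478·76/163 = 0.240.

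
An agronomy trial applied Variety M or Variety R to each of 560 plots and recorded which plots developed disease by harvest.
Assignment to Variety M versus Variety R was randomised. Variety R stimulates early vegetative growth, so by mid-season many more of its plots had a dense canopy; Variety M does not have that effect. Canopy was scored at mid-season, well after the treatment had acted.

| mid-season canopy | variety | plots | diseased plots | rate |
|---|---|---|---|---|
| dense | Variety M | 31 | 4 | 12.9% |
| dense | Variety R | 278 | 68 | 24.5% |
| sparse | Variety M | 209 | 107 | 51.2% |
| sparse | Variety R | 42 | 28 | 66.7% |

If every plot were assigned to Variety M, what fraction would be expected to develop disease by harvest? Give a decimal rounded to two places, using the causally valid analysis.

The distribution of mid-season canopy is itself part of what the variety does — it is an intermediate outcome. Holding it fixed would remove that part of the effect; the total effect is the pooled difference.
So P(outcome | do(Variety M)) is just the pooled rate for Variety M: 111/240 = 0.463.

0.46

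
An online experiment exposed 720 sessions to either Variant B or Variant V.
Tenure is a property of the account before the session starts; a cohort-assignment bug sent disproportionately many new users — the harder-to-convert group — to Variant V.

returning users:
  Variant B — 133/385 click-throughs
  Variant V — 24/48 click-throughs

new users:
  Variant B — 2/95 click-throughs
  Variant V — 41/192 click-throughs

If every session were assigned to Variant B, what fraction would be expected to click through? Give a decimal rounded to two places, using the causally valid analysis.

The stratified and pooled comparisons disagree (Variant V wins within each user tenure; Variant B wins overall), so the answer turns on the causal role of user tenure.
User tenure satisfies the back-door criterion: it is not a descendant of the variant, and it blocks the spurious path from variant to outcome. Adjusting for it (i.e., using the within-user tenure rates) gives the causal effect.
Standardising Variant B to the population user tenure mix: 0.601·133/385 + 0.399·2/95 = 0.216.

0.22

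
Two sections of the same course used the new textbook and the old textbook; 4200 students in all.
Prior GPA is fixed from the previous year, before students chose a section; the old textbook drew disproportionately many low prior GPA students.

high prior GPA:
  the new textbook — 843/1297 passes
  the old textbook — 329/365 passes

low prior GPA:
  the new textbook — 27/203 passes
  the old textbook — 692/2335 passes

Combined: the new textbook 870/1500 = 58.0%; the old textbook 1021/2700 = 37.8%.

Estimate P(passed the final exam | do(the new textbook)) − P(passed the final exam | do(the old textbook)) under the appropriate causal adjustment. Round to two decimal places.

-0.20

The imbalance in prior GPA band arose from how students were allocated, not from anything the teaching method did; and prior GPA band independently affects the outcome. The pooled gap is confounded — condition on prior GPA band.
Adjusting over the population distribution of prior GPA band: 0.396·(0.650−0.901) + 0.604·(0.133−0.296) = -0.198.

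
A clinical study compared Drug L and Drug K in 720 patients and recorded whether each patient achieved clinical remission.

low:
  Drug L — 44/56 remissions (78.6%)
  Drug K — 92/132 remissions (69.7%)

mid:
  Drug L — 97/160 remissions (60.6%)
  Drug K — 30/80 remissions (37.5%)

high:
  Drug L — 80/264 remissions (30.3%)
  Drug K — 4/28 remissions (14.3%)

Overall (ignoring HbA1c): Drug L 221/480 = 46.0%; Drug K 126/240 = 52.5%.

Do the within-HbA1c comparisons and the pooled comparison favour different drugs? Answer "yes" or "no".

yes

Within each HbA1c level (low 78.6% vs 69.7%; mid 60.6% vs 37.5%; high 30.3% vs 14.3%), Drug L has the higher rate every time. Pooled: 46.0% vs 52.5% — Drug K has the higher rate overall. The two comparisons disagree.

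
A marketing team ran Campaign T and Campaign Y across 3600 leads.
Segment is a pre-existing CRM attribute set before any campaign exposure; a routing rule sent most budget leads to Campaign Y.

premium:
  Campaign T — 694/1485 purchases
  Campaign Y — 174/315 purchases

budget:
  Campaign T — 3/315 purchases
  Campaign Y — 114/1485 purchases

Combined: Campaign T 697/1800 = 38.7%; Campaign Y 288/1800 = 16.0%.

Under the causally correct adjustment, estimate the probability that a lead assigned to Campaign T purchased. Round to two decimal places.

Since customer segment is a pre-existing factor (not a product of the campaign) and it affects the outcome on its own, it is a confounder. The stratified rates, not the pooled rate, identify the causal effect.
Standardising Campaign T to the population customer segment mix: 0.500·694/1485 + 0.500·3/315 = 0.238.

0.24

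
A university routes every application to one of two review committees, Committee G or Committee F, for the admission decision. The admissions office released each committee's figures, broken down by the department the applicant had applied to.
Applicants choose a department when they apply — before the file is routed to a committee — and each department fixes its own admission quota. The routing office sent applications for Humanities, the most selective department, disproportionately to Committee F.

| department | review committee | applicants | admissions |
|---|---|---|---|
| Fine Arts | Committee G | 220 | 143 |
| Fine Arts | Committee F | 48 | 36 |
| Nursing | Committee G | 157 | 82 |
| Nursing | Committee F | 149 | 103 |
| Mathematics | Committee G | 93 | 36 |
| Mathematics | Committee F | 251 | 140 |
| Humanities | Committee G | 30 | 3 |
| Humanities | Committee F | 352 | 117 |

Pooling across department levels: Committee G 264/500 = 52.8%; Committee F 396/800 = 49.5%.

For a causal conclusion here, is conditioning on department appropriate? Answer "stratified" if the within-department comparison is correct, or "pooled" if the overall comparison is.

stratified

The department-specific comparison favours Committee F throughout, but the pooled figures favour Committee G. The question is whether to condition on department.
The imbalance in department arose from how applicants were allocated, not from anything the review committee did; and department independently affects the outcome. The pooled gap is confounded — condition on department.
Within each level — Fine Arts: 65.0% vs 75.0%; Nursing: 52.2% vs 69.1%; Mathematics: 38.7% vs 55.8%; Humanities: 10.0% vs 33.2% — Committee F is higher every time.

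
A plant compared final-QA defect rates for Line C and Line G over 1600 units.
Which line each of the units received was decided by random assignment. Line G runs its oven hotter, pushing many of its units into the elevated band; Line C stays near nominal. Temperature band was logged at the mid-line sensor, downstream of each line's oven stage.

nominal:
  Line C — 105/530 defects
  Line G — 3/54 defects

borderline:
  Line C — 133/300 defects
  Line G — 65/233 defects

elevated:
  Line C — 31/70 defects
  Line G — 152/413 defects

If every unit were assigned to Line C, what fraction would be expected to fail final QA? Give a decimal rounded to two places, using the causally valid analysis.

Within every in-process temperature band level Line G has the lower rate, yet pooled Line C does — Simpson's reversal.
In-process temperature band lies on the pathway line → in-process temperature band → outcome, so adjusting for it blocks the indirect effect. For the total causal effect of line, use the unadjusted pooled rates.
So P(outcome | do(Line C)) is just the pooled rate for Line C: 269/900 = 0.299.

0.30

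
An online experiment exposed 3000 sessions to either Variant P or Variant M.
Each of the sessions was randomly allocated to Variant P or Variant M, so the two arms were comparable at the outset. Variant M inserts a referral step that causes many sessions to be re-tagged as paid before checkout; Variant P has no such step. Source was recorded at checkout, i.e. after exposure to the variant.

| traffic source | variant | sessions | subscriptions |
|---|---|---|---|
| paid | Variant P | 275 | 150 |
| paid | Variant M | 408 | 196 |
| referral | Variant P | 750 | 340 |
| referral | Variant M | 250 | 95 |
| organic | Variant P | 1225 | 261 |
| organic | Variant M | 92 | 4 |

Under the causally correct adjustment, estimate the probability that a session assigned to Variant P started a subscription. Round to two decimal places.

0.33

Traffic source is recorded after the variant and is itself shifted by it — it sits on the causal path from variant to outcome. Conditioning on a mediator would strip out part of the effect we want; the pooled comparison gives the total causal effect.
So P(outcome | do(Variant P)) is just the pooled rate for Variant P: 751/2250 = 0.334.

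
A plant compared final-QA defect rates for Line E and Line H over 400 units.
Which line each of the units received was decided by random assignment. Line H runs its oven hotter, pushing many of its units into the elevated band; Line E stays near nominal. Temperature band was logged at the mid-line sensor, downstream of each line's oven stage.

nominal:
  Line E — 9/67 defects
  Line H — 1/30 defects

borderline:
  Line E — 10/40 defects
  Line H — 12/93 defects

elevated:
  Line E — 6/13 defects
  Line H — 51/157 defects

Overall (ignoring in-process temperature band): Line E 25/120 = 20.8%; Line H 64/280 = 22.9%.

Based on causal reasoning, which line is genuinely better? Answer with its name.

Line H is lower inside every in-process temperature band stratum but Line E is lower in aggregate. Whether to stratify depends on how in-process temperature band relates to the line.
In-process temperature band is recorded after the line and is itself shifted by it — it sits on the causal path from line to outcome. Conditioning on a mediator would strip out part of the effect we want; the pooled comparison gives the total causal effect.
Pooled: Line E 20.8% vs Line H 22.9%; Line E is lower overall.

Line E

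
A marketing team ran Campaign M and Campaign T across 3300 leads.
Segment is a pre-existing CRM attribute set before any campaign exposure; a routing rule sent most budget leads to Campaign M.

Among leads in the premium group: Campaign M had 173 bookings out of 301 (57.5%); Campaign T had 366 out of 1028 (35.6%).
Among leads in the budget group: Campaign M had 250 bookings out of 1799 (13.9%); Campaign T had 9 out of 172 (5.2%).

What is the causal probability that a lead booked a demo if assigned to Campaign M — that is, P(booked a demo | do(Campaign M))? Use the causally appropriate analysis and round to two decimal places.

Nothing the campaign does changes customer segment; the imbalance is an allocation artefact. With customer segment also predicting the outcome, the pooled figure is confounded, and the within-stratum comparison is the causal one.
Standardising Campaign M to the population customer segment mix: 0.403·173/301 + 0.597·250/1799 = 0.314.

0.31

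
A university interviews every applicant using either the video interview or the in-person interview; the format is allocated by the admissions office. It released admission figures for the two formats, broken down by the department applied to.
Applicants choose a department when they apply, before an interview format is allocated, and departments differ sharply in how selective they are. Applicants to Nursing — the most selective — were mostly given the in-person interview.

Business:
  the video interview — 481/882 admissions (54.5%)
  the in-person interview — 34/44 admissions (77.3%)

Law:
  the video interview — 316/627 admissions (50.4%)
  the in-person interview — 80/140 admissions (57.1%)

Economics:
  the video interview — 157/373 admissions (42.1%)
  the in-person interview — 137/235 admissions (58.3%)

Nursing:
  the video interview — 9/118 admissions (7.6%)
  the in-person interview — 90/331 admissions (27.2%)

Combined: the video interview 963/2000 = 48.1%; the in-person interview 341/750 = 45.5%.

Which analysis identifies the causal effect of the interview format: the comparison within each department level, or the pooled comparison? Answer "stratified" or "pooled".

stratified

The stratified and pooled comparisons disagree (the in-person interview wins within each department; the video interview wins overall), so the answer turns on the causal role of department.
Department is set before the interview format has any effect — it is not caused by the interview format — and it independently drives the outcome. That makes it a confounder, so the causal comparison is within department levels.
Within each level — Business: 54.5% vs 77.3%; Law: 50.4% vs 57.1%; Economics: 42.1% vs 58.3%; Nursing: 7.6% vs 27.2% — the in-person interview is higher every time.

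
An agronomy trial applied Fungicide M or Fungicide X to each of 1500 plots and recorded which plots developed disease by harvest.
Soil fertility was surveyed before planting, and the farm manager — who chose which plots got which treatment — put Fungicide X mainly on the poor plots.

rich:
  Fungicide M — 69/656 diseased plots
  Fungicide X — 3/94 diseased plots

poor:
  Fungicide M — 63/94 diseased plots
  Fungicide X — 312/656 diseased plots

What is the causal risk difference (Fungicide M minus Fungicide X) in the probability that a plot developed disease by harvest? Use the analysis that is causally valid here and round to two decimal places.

+0.13

The soil fertility-specific comparison favours Fungicide X throughout, but the pooled figures favour Fungicide M. The question is whether to condition on soil fertility.
Since soil fertility is a pre-existing factor (not a product of the fungicide) and it affects the outcome on its own, it is a confounder. The stratified rates, not the pooled rate, identify the causal effect.
Adjusting over the population distribution of soil fertility: 0.500·(0.105−0.032) + 0.500·(0.670−0.476) = +0.134.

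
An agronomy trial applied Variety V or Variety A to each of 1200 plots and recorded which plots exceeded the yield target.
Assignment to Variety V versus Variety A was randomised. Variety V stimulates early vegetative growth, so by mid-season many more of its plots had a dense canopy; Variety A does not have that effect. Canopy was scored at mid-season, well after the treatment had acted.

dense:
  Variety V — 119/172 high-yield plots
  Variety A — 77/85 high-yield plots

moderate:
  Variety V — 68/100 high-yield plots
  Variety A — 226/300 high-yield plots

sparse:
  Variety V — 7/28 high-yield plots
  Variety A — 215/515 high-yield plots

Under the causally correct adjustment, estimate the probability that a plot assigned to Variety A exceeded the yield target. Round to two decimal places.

0.58

Mid-season canopy is downstream of the variety. One should not condition on a consequence of treatment, so the overall rates are the right comparison.
So P(outcome | do(Variety A)) is just the pooled rate for Variety A: 518/900 = 0.576.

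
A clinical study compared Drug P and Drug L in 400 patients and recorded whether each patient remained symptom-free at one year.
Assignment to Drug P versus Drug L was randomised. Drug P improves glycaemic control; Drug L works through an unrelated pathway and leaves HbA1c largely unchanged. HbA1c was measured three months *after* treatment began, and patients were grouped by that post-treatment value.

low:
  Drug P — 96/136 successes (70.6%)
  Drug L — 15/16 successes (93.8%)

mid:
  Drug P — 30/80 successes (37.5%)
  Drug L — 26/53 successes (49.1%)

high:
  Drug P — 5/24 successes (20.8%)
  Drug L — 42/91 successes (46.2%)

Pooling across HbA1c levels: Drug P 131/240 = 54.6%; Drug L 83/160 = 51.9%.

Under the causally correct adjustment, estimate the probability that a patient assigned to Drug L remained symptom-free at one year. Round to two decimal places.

The stratified and pooled comparisons disagree (Drug L wins within each HbA1c; Drug P wins overall), so the answer turns on the causal role of HbA1c.
The distribution of HbA1c is itself part of what the drug does — it is an intermediate outcome. Holding it fixed would remove that part of the effect; the total effect is the pooled difference.
So P(outcome | do(Drug L)) is just the pooled rate for Drug L: 83/160 = 0.519.

0.52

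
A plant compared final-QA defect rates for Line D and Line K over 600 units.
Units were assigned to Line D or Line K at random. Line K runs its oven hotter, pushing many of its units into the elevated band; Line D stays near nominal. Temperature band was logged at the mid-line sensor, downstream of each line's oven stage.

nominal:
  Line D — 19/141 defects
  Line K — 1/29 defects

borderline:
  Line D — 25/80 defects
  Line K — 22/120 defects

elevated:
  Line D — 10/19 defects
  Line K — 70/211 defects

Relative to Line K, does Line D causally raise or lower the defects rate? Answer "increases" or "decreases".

decreases

Line K is lower inside every in-process temperature band stratum but Line D is lower in aggregate. Whether to stratify depends on how in-process temperature band relates to the line.
Stratifying would compare lines among units the lines themselves sorted into in-process temperature band groups — a form of selection on an intermediate. The unconditioned pooled rates give the total causal effect.
Pooled: Line D 22.5% vs Line K 25.8%; Line D is lower overall.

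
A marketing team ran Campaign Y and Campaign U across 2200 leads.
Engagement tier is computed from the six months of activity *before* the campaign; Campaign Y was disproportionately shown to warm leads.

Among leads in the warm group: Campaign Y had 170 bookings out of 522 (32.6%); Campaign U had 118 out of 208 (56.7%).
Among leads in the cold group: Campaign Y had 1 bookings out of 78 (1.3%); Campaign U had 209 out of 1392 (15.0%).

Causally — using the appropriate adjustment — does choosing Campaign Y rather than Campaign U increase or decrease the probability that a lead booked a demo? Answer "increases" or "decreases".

Campaign U is higher inside every engagement tier stratum but Campaign Y is higher in aggregate. Whether to stratify depends on how engagement tier relates to the campaign.
The imbalance in engagement tier arose from how leads were allocated, not from anything the campaign did; and engagement tier independently affects the outcome. The pooled gap is confounded — condition on engagement tier.
Within each level — warm: 32.6% vs 56.7%; cold: 1.3% vs 15.0% — Campaign U is higher every time.

decreases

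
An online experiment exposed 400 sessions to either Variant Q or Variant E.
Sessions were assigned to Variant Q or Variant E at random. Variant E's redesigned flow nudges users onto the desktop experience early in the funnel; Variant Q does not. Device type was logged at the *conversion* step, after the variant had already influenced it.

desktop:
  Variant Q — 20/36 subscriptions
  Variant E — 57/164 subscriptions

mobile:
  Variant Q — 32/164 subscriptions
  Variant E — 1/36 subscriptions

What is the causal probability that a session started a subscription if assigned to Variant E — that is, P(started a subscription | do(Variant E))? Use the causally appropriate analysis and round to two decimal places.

The distribution of device type is itself part of what the variant does — it is an intermediate outcome. Holding it fixed would remove that part of the effect; the total effect is the pooled difference.
So P(outcome | do(Variant E)) is just the pooled rate for Variant E: 58/200 = 0.290.

0.29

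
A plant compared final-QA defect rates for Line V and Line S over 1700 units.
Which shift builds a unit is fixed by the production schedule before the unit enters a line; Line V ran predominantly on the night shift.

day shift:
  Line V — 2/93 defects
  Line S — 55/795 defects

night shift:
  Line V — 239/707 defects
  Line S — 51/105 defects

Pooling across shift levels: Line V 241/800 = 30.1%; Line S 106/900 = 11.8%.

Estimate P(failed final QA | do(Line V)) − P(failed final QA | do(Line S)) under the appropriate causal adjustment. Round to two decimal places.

-0.10

Within every shift level Line V has the lower rate, yet pooled Line S does — Simpson's reversal.
Shift differs across lines for reasons unrelated to any effect of the line itself, and it separately predicts the outcome — a classic confounder. We must compare within shift levels.
Adjusting over the population distribution of shift: 0.522·(0.022−0.069) + 0.478·(0.338−0.486) = -0.095.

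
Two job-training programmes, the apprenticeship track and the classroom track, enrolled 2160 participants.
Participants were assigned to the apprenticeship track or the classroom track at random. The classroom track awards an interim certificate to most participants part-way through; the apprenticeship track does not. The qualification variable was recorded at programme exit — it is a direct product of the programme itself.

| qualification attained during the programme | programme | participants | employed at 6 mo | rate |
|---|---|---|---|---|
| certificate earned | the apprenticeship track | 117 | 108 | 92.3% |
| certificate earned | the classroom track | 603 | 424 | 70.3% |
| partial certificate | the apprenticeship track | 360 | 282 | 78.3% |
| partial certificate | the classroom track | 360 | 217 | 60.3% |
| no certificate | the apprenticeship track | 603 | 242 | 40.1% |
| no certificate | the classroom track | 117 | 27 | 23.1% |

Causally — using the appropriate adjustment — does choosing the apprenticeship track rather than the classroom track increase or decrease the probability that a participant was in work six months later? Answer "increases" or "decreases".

Within every qualification attained during the programme level the apprenticeship track has the higher rate, yet pooled the classroom track does — Simpson's reversal.
Qualification attained during the programme here is a post-treatment variable shaped by the programme; conditioning on it would introduce bias rather than remove it. The overall comparison is the causal one.
Pooled: the apprenticeship track 58.5% vs the classroom track 61.9%; the classroom track is higher overall.

decreases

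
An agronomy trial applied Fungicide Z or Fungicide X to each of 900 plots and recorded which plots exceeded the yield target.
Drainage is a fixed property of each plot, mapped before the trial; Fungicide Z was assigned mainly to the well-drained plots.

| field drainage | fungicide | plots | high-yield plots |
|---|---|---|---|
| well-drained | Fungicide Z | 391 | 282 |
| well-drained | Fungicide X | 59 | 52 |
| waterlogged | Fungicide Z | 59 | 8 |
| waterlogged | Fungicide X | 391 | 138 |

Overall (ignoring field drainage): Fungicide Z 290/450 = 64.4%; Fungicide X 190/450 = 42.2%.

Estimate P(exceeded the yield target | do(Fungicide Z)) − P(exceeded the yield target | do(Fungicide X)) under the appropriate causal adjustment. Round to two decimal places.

-0.19

Field drainage is set before the fungicide has any effect — it is not caused by the fungicide — and it independently drives the outcome. That makes it a confounder, so the causal comparison is within field drainage levels.
Adjusting over the population distribution of field drainage: 0.500·(0.721−0.881) + 0.500·(0.136−0.353) = -0.189.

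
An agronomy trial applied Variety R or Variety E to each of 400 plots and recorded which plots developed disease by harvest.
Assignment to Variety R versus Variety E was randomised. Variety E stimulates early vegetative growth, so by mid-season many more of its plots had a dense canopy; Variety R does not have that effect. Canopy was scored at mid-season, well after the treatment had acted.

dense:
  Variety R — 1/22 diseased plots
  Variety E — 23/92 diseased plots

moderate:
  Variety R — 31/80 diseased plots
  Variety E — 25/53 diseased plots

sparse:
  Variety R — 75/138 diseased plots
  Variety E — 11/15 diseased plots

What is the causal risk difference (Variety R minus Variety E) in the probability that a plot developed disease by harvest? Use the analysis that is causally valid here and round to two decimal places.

Variety R is lower inside every mid-season canopy stratum but Variety E is lower in aggregate. Whether to stratify depends on how mid-season canopy relates to the variety.
Mid-season canopy here is a post-treatment variable shaped by the variety; conditioning on it would introduce bias rather than remove it. The overall comparison is the causal one.
The causal difference is the pooled difference: 0.446 − 0.369 = +0.077.

+0.08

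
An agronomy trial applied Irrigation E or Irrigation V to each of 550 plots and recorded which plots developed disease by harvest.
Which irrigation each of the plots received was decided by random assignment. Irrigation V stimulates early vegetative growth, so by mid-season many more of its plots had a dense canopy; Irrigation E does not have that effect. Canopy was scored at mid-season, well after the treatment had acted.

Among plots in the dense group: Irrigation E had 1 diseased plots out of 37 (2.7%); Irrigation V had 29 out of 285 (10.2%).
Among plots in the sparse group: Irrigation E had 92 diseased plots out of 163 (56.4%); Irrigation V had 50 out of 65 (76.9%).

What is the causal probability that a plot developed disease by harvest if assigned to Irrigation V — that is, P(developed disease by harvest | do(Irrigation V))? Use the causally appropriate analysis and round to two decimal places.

The stratified and pooled comparisons disagree (Irrigation E wins within each mid-season canopy; Irrigation V wins overall), so the answer turns on the causal role of mid-season canopy.
The distribution of mid-season canopy is itself part of what the irrigation does — it is an intermediate outcome. Holding it fixed would remove that part of the effect; the total effect is the pooled difference.
So P(outcome | do(Irrigation V)) is just the pooled rate for Irrigation V: 79/350 = 0.226.

0.23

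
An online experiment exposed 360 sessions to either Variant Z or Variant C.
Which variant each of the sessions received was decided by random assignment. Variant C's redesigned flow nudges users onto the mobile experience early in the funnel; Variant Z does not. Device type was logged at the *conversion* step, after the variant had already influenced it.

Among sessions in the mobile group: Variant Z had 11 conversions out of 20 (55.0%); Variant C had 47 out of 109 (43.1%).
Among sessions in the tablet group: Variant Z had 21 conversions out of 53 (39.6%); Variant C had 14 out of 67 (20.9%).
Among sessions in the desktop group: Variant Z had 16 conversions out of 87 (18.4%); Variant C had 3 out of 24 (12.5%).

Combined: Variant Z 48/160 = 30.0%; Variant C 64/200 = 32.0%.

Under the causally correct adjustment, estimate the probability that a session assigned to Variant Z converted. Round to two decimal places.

Stratifying would compare variants among sessions the variants themselves sorted into device type groups — a form of selection on an intermediate. The unconditioned pooled rates give the total causal effect.
So P(outcome | do(Variant Z)) is just the pooled rate for Variant Z: 48/160 = 0.300.

0.30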